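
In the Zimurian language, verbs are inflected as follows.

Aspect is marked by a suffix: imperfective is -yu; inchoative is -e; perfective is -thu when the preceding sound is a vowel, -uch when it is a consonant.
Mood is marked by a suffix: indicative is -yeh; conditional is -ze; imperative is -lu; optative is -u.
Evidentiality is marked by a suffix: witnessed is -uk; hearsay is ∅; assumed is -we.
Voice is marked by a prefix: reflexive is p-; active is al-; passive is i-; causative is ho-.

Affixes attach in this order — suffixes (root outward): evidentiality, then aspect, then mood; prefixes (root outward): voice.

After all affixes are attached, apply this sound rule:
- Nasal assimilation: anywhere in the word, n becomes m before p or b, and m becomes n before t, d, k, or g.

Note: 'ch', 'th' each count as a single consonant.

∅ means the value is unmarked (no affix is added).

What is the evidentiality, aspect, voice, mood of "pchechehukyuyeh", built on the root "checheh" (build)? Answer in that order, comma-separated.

Segment: p-checheh-uk-yu-yeh.
evidentiality: -uk → witnessed.
aspect: -yu → imperfective.
voice: p- → reflexive.
mood: -yeh → indicative.

witnessed, imperfective, reflexive, indicative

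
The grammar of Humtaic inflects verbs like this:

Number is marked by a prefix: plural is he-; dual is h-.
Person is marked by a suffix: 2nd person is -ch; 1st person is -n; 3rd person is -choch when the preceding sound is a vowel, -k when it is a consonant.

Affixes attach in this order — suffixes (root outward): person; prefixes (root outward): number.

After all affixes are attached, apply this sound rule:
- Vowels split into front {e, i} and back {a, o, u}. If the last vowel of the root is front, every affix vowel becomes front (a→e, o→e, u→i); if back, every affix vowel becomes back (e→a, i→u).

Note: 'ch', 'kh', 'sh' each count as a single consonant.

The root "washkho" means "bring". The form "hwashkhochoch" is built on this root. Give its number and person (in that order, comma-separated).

Segment: h-washkho-choch.
number: h- → dual.
person: -choch/k → 3rd person.

dual, 3rd person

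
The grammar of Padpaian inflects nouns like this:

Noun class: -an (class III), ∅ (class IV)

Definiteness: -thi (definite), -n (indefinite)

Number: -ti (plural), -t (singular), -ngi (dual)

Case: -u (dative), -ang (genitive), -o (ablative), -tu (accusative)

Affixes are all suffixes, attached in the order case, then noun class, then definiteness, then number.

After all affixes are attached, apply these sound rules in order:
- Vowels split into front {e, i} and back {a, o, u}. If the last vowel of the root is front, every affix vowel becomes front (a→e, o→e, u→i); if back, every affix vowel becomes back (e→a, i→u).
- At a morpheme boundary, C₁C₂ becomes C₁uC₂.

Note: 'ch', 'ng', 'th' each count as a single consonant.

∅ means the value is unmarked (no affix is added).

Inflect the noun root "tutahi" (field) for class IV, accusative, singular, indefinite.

Attach case accusative -tu → tutahitu.
noun class = class IV: zero marking, form stays tutahitu.
Attach definiteness indefinite -n → tutahitun.
Attach number singular -t → tutahitunt.
Apply vowel harmony: tutahitunt → tutahitint.
Apply epenthesis: tutahitint → tutahitinut.

tutahitinut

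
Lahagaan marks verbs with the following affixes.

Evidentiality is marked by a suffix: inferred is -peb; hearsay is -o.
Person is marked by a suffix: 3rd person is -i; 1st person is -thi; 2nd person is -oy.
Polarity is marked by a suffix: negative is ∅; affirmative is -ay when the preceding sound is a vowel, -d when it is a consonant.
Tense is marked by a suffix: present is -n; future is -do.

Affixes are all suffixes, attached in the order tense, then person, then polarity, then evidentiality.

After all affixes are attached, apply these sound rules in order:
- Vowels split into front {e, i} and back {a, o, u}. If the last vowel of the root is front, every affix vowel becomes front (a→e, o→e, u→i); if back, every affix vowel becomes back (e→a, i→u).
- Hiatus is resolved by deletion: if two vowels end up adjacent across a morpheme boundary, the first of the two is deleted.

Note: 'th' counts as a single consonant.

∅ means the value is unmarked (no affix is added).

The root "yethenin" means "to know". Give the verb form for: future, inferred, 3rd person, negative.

Attach tense future -do → yethenindo.
Attach person 3rd person -i → yethenindoi.
polarity = negative: zero marking, form stays yethenindoi.
Attach evidentiality inferred -peb → yethenindoipeb.
Apply vowel harmony: yethenindoipeb → yethenindeipeb.
Apply vowel deletion: yethenindeipeb → yethenindipeb.

yethenindipeb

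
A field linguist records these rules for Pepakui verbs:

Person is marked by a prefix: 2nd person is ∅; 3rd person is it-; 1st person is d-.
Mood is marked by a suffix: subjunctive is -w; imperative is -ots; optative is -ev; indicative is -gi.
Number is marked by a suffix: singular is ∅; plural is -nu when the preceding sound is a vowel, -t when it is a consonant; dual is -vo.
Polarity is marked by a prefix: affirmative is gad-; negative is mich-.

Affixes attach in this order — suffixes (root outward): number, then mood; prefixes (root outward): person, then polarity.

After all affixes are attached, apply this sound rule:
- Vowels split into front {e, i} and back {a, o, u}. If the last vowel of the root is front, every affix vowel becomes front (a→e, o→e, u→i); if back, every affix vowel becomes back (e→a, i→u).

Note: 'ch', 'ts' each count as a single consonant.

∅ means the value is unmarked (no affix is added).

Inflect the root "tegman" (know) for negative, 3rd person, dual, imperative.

muchuttegmanvoots

Attach number dual -vo → tegmanvo.
Attach mood imperative -ots → tegmanvoots.
Attach person 3rd person it- → ittegmanvoots.
Attach polarity negative mich- → michittegmanvoots.
Apply vowel harmony: michittegmanvoots → muchuttegmanvoots.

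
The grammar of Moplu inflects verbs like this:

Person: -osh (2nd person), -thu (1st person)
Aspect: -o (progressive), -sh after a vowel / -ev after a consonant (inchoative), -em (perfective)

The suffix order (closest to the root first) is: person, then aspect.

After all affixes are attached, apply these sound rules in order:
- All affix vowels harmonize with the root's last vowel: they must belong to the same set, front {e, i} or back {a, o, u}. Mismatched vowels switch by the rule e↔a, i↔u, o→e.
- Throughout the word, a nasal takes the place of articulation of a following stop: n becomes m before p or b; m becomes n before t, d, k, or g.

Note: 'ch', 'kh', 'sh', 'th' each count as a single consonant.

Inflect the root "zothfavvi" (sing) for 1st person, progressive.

zothfavvithie

Attach person 1st person -thu → zothfavvithu.
Attach aspect progressive -o → zothfavvithuo.
Apply vowel harmony: zothfavvithuo → zothfavvithie.
Nasal assimilation: no change.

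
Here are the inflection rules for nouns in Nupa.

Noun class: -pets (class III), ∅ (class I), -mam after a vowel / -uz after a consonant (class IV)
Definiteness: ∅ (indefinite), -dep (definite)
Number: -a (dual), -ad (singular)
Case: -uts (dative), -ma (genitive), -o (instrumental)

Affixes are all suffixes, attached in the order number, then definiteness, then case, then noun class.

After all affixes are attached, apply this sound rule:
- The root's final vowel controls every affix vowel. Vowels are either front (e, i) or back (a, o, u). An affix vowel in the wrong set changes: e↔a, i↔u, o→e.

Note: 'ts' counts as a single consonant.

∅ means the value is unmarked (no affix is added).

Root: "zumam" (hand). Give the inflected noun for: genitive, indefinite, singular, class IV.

zumamadmamam

Attach number singular -ad → zumamad.
definiteness = indefinite: zero marking, form stays zumamad.
Attach case genitive -ma → zumamadma.
Attach noun class class IV -mam (after vowel 'a') → zumamadmamam.
Vowel harmony: no change.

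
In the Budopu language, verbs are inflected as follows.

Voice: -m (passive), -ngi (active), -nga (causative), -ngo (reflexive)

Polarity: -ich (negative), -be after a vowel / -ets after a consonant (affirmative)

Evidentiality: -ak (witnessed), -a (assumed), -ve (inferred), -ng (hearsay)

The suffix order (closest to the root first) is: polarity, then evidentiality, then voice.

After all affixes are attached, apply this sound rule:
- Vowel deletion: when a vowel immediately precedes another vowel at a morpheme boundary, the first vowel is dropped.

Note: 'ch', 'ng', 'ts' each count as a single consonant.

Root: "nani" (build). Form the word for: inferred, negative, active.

Attach polarity negative -ich → naniich.
Attach evidentiality inferred -ve → naniichve.
Attach voice active -ngi → naniichvengi.
Apply vowel deletion: naniichvengi → nanichvengi.

nanichvengi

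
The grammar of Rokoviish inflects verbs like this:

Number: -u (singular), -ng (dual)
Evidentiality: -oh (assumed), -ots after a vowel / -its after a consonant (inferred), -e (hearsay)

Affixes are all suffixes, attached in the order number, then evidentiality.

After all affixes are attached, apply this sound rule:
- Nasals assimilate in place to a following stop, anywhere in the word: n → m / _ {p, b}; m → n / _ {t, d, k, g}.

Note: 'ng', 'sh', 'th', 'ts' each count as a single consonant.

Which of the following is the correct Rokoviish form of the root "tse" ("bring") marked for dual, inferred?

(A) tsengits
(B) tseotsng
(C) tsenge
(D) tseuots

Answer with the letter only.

Attach number dual -ng → tseng.
Attach evidentiality inferred -its (after consonant 'ng') → tsengits.
Nasal assimilation: no change.
So the correct form is tsengits, option (A).
(D) tseuots is wrong: it uses singular instead of dual for number.
(B) tseotsng is wrong: it has the affixes in the wrong order.
(C) tsenge is wrong: it uses hearsay instead of inferred for evidentiality.

A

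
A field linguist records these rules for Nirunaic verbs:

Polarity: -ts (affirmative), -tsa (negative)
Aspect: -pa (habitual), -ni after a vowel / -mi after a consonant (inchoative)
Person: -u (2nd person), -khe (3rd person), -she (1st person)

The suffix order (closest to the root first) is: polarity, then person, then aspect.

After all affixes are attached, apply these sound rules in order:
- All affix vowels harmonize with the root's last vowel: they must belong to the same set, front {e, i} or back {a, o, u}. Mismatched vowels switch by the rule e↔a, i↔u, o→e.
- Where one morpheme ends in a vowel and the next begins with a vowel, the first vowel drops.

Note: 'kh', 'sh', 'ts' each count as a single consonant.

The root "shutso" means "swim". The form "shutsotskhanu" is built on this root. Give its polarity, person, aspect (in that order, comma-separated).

Segment: shutso-ts-khe-ni.
polarity: -ts → affirmative.
person: -khe → 3rd person.
aspect: -ni/mi → inchoative.

affirmative, 3rd person, inchoative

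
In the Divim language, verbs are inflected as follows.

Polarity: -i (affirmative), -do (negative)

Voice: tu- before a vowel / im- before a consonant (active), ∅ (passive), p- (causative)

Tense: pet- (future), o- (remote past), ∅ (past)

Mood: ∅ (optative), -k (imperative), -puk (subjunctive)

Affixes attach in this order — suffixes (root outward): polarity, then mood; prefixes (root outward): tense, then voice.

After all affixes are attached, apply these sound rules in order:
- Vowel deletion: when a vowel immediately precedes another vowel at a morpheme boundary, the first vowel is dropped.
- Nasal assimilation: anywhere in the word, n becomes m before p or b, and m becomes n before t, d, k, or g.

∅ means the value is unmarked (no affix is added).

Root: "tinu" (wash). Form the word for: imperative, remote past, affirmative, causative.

potinik

Attach polarity affirmative -i → tinui.
Attach tense remote past o- → otinui.
Attach voice causative p- → potinui.
Attach mood imperative -k → potinuik.
Apply vowel deletion: potinuik → potinik.
Nasal assimilation: no change.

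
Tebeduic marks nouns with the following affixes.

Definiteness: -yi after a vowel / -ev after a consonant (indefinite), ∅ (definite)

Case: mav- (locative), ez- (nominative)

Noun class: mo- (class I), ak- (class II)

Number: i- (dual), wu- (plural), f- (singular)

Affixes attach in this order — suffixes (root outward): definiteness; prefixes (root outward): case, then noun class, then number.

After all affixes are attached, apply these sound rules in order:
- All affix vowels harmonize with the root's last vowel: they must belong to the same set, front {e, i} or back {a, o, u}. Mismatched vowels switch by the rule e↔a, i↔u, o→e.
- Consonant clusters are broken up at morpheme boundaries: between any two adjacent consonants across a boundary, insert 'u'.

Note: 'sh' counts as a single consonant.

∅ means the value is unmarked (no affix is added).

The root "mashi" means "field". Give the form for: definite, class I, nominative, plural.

wimeezumashi

Attach case nominative ez- → ezmashi.
definiteness = definite: zero marking, form stays ezmashi.
Attach noun class class I mo- → moezmashi.
Attach number plural wu- → wumoezmashi.
Apply vowel harmony: wumoezmashi → wimeezmashi.
Apply epenthesis: wimeezmashi → wimeezumashi.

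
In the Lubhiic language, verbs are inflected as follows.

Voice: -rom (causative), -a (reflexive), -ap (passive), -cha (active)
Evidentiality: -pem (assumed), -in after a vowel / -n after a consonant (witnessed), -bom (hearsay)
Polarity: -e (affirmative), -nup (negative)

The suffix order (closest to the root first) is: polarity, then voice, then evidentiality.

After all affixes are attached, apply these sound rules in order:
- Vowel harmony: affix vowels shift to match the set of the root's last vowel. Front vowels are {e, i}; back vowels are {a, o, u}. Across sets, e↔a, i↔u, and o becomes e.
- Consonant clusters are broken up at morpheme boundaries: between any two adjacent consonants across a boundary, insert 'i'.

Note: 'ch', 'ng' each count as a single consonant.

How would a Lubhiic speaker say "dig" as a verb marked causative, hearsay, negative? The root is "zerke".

Attach polarity negative -nup → zerkenup.
Attach voice causative -rom → zerkenuprom.
Attach evidentiality hearsay -bom → zerkenuprombom.
Apply vowel harmony: zerkenuprombom → zerkeniprembem.
Apply epenthesis: zerkeniprembem → zerkenipiremibem.

zerkenipiremibem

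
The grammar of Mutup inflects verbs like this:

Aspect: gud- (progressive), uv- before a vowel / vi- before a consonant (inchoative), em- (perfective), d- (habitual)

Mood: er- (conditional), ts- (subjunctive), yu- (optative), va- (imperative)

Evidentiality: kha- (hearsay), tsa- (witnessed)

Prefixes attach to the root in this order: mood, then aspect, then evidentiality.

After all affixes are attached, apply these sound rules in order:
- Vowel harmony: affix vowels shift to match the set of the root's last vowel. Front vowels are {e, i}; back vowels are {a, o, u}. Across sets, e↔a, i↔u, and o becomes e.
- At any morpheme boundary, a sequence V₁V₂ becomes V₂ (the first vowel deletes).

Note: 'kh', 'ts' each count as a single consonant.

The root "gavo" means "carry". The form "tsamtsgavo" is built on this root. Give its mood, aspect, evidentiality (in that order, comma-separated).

Segment: tsa-em-ts-gavo.
mood: ts- → subjunctive.
aspect: em- → perfective.
evidentiality: tsa- → witnessed.

subjunctive, perfective, witnessed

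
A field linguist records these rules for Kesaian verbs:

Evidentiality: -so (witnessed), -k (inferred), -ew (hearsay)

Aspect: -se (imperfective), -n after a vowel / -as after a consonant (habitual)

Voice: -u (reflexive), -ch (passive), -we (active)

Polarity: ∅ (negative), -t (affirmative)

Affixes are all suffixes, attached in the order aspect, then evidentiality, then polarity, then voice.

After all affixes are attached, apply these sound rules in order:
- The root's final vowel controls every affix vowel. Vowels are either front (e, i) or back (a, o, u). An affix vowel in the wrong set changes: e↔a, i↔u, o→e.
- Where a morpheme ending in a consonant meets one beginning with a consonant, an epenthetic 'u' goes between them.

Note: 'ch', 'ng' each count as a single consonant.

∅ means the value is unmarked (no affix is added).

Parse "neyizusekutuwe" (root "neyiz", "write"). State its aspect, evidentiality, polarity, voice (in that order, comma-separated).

imperfective, inferred, affirmative, active

Segment: neyiz-se-k-t-we.
aspect: -se → imperfective.
evidentiality: -k → inferred.
polarity: -t → affirmative.
voice: -we → active.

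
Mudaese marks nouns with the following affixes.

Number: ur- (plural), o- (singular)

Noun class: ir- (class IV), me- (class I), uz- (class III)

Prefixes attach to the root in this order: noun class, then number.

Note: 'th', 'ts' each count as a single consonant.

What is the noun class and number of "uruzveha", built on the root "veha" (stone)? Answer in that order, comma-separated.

class III, plural

Segment: ur-uz-veha.
noun class: uz- → class III.
number: ur- → plural.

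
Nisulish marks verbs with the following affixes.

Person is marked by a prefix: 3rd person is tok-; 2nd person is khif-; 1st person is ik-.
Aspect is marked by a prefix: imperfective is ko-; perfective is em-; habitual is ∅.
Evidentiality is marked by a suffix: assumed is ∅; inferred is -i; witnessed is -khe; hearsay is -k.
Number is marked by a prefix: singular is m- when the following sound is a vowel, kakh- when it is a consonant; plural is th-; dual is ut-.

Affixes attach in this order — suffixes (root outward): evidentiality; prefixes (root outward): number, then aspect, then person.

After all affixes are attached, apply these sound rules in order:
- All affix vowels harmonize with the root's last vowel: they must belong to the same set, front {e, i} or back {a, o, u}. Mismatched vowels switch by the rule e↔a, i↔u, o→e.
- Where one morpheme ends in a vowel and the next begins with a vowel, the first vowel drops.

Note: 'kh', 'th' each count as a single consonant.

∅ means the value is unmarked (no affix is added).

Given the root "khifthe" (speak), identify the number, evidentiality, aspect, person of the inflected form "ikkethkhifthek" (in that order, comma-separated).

plural, hearsay, imperfective, 1st person

Segment: ik-ko-th-khifthe-k.
number: th- → plural.
evidentiality: -k → hearsay.
aspect: ko- → imperfective.
person: ik- → 1st person.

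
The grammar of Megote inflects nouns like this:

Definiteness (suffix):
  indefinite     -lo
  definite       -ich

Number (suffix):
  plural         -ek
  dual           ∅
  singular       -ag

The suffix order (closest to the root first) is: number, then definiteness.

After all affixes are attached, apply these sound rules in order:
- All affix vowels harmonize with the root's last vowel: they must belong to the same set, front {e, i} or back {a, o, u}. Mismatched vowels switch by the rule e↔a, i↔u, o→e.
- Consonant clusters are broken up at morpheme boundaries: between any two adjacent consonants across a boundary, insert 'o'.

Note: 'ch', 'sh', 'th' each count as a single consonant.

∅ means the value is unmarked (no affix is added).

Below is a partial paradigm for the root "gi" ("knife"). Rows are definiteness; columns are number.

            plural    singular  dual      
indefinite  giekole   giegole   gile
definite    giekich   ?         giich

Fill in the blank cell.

giegich

Attach number singular -ag → giag.
Attach definiteness definite -ich → giagich.
Apply vowel harmony: giagich → giegich.
Epenthesis: no change.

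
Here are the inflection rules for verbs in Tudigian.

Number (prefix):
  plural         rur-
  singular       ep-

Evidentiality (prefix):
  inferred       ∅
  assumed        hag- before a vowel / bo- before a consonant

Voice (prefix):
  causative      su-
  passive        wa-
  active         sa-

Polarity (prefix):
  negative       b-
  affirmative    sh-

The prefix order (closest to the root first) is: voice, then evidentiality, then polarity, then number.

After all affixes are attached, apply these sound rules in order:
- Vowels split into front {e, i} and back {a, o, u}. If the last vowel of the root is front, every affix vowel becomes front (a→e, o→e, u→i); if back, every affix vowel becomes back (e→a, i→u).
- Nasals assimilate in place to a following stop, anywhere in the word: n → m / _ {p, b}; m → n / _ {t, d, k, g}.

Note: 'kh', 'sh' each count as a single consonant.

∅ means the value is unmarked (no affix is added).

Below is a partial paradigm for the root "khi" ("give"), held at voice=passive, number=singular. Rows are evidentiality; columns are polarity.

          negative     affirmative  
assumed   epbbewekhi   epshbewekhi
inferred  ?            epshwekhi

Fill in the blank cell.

Attach voice passive wa- → wakhi.
evidentiality = inferred: zero marking, form stays wakhi.
Attach polarity negative b- → bwakhi.
Attach number singular ep- → epbwakhi.
Apply vowel harmony: epbwakhi → epbwekhi.
Nasal assimilation: no change.

epbwekhi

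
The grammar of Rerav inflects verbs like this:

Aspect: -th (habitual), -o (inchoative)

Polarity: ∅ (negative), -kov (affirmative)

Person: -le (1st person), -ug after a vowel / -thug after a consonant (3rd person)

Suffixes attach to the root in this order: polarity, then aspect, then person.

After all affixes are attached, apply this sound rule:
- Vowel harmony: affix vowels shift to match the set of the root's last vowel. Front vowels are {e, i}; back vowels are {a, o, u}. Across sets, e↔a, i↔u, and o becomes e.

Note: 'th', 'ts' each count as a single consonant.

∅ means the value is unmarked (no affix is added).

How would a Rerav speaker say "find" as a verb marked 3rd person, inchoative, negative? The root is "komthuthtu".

polarity = negative: zero marking, form stays komthuthtu.
Attach aspect inchoative -o → komthuthtuo.
Attach person 3rd person -ug (after vowel 'o') → komthuthtuoug.
Vowel harmony: no change.

komthuthtuoug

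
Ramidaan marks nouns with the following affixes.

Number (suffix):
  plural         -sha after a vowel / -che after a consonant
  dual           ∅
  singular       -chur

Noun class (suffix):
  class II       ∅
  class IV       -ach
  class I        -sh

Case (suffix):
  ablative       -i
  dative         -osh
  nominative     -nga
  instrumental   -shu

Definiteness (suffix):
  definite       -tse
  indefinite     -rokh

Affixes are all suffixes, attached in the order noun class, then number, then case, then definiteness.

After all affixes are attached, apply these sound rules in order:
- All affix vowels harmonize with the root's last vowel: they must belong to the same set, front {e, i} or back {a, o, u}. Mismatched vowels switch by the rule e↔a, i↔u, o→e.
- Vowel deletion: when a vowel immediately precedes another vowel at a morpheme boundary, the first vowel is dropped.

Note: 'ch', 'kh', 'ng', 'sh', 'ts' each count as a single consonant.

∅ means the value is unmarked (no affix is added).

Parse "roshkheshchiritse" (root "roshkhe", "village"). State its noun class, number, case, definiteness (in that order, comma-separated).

Segment: roshkhe-sh-chur-i-tse.
noun class: -sh → class I.
number: -chur → singular.
case: -i → ablative.
definiteness: -tse → definite.

class I, singular, ablative, definite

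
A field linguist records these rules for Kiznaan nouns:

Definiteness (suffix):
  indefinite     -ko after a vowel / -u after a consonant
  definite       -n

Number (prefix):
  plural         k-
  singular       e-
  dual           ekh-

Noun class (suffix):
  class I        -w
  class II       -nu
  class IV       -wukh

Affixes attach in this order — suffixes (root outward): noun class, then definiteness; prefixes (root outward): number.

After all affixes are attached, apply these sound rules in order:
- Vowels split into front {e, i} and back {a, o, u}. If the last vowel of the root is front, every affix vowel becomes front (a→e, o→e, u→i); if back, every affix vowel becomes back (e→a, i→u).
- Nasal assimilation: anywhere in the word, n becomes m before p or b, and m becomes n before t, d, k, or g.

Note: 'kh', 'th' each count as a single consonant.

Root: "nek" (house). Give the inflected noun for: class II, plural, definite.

Attach number plural k- → knek.
Attach noun class class II -nu → kneknu.
Attach definiteness definite -n → kneknun.
Apply vowel harmony: kneknun → kneknin.
Nasal assimilation: no change.

kneknin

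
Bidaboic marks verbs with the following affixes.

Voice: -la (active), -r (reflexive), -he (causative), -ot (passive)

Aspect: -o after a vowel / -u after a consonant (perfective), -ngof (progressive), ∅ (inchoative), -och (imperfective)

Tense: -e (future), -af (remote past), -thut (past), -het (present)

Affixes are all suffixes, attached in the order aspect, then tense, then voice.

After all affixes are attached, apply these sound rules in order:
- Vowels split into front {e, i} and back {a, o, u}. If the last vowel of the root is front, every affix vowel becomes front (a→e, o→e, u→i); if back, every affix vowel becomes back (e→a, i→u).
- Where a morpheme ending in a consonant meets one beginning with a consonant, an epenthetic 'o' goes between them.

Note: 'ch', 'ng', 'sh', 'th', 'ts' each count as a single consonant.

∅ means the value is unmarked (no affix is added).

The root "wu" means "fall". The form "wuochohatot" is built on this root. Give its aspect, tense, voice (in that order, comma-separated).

imperfective, present, passive

Segment: wu-och-het-ot.
aspect: -och → imperfective.
tense: -het → present.
voice: -ot → passive.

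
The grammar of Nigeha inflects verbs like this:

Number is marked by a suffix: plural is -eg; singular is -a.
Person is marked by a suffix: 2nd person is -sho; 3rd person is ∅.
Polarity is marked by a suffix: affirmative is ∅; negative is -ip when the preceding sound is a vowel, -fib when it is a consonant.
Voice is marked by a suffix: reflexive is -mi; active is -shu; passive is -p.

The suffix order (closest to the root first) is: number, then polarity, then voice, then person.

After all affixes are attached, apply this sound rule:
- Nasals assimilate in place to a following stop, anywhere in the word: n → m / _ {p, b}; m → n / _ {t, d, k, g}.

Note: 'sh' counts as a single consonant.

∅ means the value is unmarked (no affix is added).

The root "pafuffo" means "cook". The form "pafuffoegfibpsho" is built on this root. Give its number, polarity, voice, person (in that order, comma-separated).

plural, negative, passive, 2nd person

Segment: pafuffo-eg-fib-p-sho.
number: -eg → plural.
polarity: -ip/fib → negative.
voice: -p → passive.
person: -sho → 2nd person.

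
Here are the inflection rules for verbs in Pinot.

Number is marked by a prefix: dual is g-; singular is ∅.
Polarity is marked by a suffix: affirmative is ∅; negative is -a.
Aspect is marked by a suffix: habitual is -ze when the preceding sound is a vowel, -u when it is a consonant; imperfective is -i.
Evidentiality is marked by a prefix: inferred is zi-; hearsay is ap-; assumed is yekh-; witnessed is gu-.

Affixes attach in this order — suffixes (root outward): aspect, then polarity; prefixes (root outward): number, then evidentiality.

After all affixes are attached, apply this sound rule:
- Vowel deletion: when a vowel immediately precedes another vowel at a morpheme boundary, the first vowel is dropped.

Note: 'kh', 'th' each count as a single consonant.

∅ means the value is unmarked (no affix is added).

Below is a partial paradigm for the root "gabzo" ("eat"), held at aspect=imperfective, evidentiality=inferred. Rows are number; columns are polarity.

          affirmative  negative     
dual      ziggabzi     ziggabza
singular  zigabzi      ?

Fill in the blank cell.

number = singular: zero marking, form stays gabzo.
Attach aspect imperfective -i → gabzoi.
Attach polarity negative -a → gabzoia.
Attach evidentiality inferred zi- → zigabzoia.
Apply vowel deletion: zigabzoia → zigabza.

zigabza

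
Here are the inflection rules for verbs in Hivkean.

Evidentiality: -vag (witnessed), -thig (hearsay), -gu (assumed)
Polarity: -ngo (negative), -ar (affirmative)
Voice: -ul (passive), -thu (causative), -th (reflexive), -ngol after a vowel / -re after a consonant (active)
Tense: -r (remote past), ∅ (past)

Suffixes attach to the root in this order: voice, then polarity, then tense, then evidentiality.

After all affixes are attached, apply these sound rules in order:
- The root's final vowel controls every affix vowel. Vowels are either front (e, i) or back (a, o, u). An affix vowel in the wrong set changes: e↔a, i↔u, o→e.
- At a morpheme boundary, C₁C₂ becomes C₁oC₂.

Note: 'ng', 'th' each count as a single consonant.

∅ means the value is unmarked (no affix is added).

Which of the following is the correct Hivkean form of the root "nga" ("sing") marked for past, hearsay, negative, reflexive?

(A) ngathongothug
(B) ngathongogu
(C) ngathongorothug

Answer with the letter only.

A

Attach voice reflexive -th → ngath.
Attach polarity negative -ngo → ngathngo.
tense = past: zero marking, form stays ngathngo.
Attach evidentiality hearsay -thig → ngathngothig.
Apply vowel harmony: ngathngothig → ngathngothug.
Apply epenthesis: ngathngothug → ngathongothug.
So the correct form is ngathongothug, option (A).
(B) ngathongogu is wrong: it uses assumed instead of hearsay for evidentiality.
(C) ngathongorothug is wrong: it uses remote past instead of past for tense.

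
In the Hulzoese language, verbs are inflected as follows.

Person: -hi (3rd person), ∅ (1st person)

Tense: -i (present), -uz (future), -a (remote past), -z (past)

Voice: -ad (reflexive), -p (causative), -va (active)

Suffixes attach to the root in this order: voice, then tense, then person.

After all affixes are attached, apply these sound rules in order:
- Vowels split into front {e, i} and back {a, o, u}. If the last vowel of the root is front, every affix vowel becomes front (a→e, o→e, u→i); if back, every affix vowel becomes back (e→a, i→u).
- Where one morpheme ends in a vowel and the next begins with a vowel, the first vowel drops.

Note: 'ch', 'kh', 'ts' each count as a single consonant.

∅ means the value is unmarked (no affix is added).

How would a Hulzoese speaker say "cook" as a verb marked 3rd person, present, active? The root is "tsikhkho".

Attach voice active -va → tsikhkhova.
Attach tense present -i → tsikhkhovai.
Attach person 3rd person -hi → tsikhkhovaihi.
Apply vowel harmony: tsikhkhovaihi → tsikhkhovauhu.
Apply vowel deletion: tsikhkhovauhu → tsikhkhovuhu.

tsikhkhovuhu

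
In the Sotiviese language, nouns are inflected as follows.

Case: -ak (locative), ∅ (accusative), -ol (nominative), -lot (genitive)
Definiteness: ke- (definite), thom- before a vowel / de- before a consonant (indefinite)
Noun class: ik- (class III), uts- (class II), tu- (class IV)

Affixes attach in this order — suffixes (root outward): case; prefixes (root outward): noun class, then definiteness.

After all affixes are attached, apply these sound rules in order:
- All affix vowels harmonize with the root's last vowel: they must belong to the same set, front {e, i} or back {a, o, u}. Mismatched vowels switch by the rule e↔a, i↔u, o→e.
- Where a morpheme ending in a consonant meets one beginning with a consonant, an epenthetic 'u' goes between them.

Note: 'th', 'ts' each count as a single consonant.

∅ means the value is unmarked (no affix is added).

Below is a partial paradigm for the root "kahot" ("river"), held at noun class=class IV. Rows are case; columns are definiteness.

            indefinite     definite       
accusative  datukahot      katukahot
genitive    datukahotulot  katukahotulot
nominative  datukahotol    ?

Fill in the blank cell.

katukahotol

Attach noun class class IV tu- → tukahot.
Attach definiteness definite ke- → ketukahot.
Attach case nominative -ol → ketukahotol.
Apply vowel harmony: ketukahotol → katukahotol.
Epenthesis: no change.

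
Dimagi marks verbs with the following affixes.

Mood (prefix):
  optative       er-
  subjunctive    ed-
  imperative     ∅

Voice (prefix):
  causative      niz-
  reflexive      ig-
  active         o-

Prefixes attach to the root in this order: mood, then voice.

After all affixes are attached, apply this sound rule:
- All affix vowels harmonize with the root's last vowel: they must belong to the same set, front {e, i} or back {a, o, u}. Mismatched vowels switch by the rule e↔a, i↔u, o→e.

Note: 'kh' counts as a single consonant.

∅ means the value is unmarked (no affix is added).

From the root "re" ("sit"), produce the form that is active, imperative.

ere

mood = imperative: zero marking, form stays re.
Attach voice active o- → ore.
Apply vowel harmony: ore → ere.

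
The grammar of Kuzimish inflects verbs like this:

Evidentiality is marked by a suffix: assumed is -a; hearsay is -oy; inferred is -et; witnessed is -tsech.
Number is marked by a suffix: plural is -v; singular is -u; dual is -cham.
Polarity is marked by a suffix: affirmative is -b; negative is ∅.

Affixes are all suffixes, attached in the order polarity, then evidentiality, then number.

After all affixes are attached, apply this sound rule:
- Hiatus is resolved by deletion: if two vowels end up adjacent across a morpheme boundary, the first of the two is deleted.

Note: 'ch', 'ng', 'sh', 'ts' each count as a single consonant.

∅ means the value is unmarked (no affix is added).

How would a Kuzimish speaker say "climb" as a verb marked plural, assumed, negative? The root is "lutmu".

polarity = negative: zero marking, form stays lutmu.
Attach evidentiality assumed -a → lutmua.
Attach number plural -v → lutmuav.
Apply vowel deletion: lutmuav → lutmav.

lutmav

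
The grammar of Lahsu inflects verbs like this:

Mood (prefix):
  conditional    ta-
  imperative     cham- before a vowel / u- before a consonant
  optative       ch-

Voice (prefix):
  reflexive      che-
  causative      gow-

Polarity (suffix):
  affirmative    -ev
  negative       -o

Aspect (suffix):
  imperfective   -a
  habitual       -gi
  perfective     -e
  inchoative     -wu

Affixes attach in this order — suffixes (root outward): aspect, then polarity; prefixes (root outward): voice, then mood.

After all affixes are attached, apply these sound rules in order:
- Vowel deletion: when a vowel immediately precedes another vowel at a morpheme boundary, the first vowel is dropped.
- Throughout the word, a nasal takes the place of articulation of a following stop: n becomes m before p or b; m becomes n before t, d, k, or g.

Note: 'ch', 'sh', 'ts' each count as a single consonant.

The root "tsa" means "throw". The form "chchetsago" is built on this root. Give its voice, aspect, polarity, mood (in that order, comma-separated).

reflexive, habitual, negative, optative

Segment: ch-che-tsa-gi-o.
voice: che- → reflexive.
aspect: -gi → habitual.
polarity: -o → negative.
mood: ch- → optative.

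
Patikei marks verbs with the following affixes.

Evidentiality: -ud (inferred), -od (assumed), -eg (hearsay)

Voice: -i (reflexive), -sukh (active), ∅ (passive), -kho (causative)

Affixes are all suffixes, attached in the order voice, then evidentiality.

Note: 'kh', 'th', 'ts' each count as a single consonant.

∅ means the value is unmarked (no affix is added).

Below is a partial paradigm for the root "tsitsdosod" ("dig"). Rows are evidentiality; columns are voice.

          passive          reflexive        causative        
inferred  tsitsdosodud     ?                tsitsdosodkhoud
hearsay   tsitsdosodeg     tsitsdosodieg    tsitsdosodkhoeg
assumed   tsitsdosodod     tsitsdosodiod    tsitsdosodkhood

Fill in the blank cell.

Attach voice reflexive -i → tsitsdosodi.
Attach evidentiality inferred -ud → tsitsdosodiud.

tsitsdosodiud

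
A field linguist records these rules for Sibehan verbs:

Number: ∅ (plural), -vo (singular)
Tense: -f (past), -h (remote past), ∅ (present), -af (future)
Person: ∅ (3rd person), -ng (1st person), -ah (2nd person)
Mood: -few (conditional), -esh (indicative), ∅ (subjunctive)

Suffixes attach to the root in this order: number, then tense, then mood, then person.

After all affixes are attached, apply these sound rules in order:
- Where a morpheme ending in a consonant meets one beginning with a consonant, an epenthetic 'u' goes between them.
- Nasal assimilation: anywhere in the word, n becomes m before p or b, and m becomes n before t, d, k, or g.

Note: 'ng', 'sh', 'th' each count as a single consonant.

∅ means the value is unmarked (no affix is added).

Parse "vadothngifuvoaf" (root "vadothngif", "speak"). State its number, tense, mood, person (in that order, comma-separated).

Segment: vadothngif-vo-af.
number: -vo → singular.
tense: -af → future.
mood: ∅ → subjunctive.
person: ∅ → 3rd person.

singular, future, subjunctive, 3rd person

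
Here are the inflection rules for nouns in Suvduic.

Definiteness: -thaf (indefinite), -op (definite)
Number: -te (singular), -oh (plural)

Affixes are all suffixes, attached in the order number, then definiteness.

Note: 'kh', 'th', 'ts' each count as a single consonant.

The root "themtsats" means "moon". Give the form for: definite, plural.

Attach number plural -oh → themtsatsoh.
Attach definiteness definite -op → themtsatsohop.

themtsatsohop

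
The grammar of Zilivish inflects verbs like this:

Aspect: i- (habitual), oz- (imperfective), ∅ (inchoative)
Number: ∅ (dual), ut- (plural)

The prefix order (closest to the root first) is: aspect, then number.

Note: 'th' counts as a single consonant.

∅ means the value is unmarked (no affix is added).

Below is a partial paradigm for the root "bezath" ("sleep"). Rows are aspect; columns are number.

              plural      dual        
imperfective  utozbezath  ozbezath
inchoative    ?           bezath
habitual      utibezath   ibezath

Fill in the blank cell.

utbezath

aspect = inchoative: zero marking, form stays bezath.
Attach number plural ut- → utbezath.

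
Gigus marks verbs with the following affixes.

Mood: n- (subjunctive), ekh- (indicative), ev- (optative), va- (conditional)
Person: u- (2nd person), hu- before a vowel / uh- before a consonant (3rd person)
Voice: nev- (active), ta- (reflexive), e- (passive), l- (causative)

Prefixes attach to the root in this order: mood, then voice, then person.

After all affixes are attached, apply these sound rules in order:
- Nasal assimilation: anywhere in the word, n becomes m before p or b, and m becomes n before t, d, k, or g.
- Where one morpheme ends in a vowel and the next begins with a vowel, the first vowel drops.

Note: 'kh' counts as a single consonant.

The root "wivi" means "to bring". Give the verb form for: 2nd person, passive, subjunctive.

enwivi

Attach mood subjunctive n- → nwivi.
Attach voice passive e- → enwivi.
Attach person 2nd person u- → uenwivi.
Nasal assimilation: no change.
Apply vowel deletion: uenwivi → enwivi.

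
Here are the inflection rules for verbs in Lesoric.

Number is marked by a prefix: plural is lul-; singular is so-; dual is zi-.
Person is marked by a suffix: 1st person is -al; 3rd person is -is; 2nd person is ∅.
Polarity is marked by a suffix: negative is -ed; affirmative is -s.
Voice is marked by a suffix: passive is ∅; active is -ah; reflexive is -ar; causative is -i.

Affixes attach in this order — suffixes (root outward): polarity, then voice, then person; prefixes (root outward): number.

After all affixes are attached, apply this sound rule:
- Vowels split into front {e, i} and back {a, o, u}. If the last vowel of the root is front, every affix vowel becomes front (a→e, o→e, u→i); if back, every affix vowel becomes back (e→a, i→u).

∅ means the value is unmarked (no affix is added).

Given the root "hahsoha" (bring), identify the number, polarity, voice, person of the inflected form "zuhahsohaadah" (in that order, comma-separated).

dual, negative, active, 2nd person

Segment: zi-hahsoha-ed-ah.
number: zi- → dual.
polarity: -ed → negative.
voice: -ah → active.
person: ∅ → 2nd person.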